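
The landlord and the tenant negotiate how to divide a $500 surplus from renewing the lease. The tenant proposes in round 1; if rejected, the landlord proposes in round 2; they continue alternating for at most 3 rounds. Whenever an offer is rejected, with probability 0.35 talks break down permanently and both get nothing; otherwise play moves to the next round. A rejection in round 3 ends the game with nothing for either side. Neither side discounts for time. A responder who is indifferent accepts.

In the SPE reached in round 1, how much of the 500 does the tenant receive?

386.25

By backward induction:
Round 3 (the tenant proposes): the landlord will accept anything ≥ 0, so the tenant offers 0 and keeps 500.
Round 2 (the landlord proposes): rejecting gives the tenant an expected 0.65 × 500 = 325; the landlord offers that and keeps 175.
Round 1 (the tenant proposes): rejecting gives the landlord an expected 0.65 × 175 = 113.75. The tenant offers 113.75 and keeps 500 − 113.75 = 386.25.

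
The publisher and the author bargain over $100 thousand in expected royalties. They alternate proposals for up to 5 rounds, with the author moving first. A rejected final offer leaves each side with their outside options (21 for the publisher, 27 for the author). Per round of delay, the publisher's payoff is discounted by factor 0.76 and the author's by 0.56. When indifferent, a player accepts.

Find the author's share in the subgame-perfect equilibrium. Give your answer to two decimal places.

48.52

Round 5 (the author proposes): the publisher gets 21 if talks fail, so the author offers 21 and keeps 79.
Round 4 (the publisher proposes): the author can get 79 next round, worth 0.56 × 79 = 44.24 now; the publisher offers that and keeps 55.76.
Round 3 (the author proposes): the publisher can get 55.76 next round, worth 0.76 × 55.76 = 42.3776 now; the author offers that and keeps 57.6224.
Round 2 (the publisher proposes): the author can get 57.6224 next round, worth 0.56 × 57.6224 = 32.268544 now. The publisher offers 32.268544 and keeps 100 − 32.268544 = 67.731456.
Round 1 (the author proposes): the publisher can get 67.731456 next round, worth 0.76 × 67.731456 = 51.47590656 now, so the author offers 51.47590656, keeping 48.52409344.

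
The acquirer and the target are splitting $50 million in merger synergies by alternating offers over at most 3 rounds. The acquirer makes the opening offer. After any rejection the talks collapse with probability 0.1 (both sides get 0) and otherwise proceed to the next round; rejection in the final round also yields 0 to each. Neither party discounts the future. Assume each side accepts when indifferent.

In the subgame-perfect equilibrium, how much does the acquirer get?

45.5

By backward induction:
Round 3 (the acquirer proposes): the target will accept anything ≥ 0, so the acquirer offers 0 and keeps 50.
Round 2 (the target proposes): rejecting gives the acquirer an expected 0.9 × 50 = 45, so the target offers 45, keeping 5.
Round 1 (the acquirer proposes): rejecting gives the target an expected 0.9 × 5 = 4.5, so the acquirer offers 4.5, keeping 45.5.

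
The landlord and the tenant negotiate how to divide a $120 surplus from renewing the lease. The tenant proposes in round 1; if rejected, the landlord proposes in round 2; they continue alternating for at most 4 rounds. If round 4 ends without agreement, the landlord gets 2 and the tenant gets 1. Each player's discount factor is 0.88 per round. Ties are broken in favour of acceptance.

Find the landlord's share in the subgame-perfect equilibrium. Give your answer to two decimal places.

93.77

Solve by backward induction from round 4.
Round 4 (the landlord proposes): the tenant gets 1 if talks fail, so the landlord offers 1 and keeps 119.
Round 3 (the tenant proposes): the landlord can get 119 next round, worth 0.88 × 119 = 104.72 now. The tenant offers 104.72 and keeps 120 − 104.72 = 15.28.
Round 2 (the landlord proposes): the tenant can get 15.28 next round, worth 0.88 × 15.28 = 13.4464 now; the landlord offers that and keeps 106.5536.
Round 1 (the tenant proposes): the landlord can get 106.5536 next round, worth 0.88 × 106.5536 = 93.767168 now. The tenant offers 93.767168 and keeps 120 − 93.767168 = 26.232832.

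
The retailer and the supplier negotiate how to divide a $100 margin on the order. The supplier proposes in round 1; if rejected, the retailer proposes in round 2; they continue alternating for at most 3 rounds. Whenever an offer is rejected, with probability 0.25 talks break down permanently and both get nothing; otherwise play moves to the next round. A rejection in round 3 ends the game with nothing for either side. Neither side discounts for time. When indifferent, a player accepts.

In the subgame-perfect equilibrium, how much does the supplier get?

Round 3 (the supplier proposes): the retailer will accept anything ≥ 0, so the supplier offers 0 and keeps 100.
Round 2 (the retailer proposes): rejecting gives the supplier an expected 0.75 × 100 = 75. The retailer offers 75 and keeps 100 − 75 = 25.
Round 1 (the supplier proposes): rejecting gives the retailer an expected 0.75 × 25 = 18.75. The supplier offers 18.75 and keeps 100 − 18.75 = 81.25.

81.25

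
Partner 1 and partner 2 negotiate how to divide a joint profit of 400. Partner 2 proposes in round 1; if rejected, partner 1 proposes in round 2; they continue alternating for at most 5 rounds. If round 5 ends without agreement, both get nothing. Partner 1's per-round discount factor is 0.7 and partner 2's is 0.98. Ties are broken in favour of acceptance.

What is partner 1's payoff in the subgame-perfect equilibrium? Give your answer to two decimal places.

Solve by backward induction from round 5.
Round 5 (partner 2 proposes): rejection yields 0 for partner 1; partner 2 offers 0 and keeps 400.
Round 4 (partner 1 proposes): partner 2 can get 400 next round, worth 0.98 × 400 = 392 now, so partner 1 offers 392, keeping 8.
Round 3 (partner 2 proposes): partner 1 can get 8 next round, worth 0.7 × 8 = 5.6 now, so partner 2 offers 5.6, keeping 394.4.
Round 2 (partner 1 proposes): partner 2 can get 394.4 next round, worth 0.98 × 394.4 = 386.512 now, so partner 1 offers 386.512, keeping 13.488.
Round 1 (partner 2 proposes): partner 1 can get 13.488 next round, worth 0.7 × 13.488 = 9.4416 now, so partner 2 offers 9.4416, keeping 390.5584.

9.44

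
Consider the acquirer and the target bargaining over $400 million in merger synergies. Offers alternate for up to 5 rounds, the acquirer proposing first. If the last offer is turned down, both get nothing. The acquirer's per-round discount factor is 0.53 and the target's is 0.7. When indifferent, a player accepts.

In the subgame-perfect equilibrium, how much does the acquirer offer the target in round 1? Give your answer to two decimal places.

180.42

Round 5 (the acquirer proposes): the target will accept anything ≥ 0, so the acquirer offers 0 and keeps 400.
Round 4 (the target proposes): the acquirer can get 400 next round, worth 0.53 × 400 = 212 now; the target offers that and keeps 188.
Round 3 (the acquirer proposes): the target can get 188 next round, worth 0.7 × 188 = 131.6 now. The acquirer offers 131.6 and keeps 400 − 131.6 = 268.4.
Round 2 (the target proposes): the acquirer can get 268.4 next round, worth 0.53 × 268.4 = 142.252 now. The target offers 142.252 and keeps 400 − 142.252 = 257.748.
Round 1 (the acquirer proposes): the target can get 257.748 next round, worth 0.7 × 257.748 = 180.4236 now; the acquirer offers that and keeps 219.5764.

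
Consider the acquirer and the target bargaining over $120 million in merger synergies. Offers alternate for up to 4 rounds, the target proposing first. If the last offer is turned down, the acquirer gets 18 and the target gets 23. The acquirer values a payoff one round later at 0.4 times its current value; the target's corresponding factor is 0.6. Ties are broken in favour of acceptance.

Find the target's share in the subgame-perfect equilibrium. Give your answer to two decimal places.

91.49

By backward induction:
Round 4 (the acquirer proposes): the target gets 23 if talks fail, so the acquirer offers 23 and keeps 97.
Round 3 (the target proposes): the acquirer can get 97 next round, worth 0.4 × 97 = 38.8 now; the target offers that and keeps 81.2.
Round 2 (the acquirer proposes): the target can get 81.2 next round, worth 0.6 × 81.2 = 48.72 now, so the acquirer offers 48.72, keeping 71.28.
Round 1 (the target proposes): the acquirer can get 71.28 next round, worth 0.4 × 71.28 = 28.512 now, so the target offers 28.512, keeping 91.488.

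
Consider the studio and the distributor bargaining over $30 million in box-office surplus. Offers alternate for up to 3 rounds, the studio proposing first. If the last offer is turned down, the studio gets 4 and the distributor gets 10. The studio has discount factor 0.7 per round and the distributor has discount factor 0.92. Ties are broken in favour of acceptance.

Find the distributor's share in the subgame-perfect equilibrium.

14.72

Work backward from the last round.
Round 3 (the studio proposes): the distributor gets 10 if talks fail, so the studio offers 10 and keeps 20.
Round 2 (the distributor proposes): the studio can get 20 next round, worth 0.7 × 20 = 14 now; the distributor offers that and keeps 16.
Round 1 (the studio proposes): the distributor can get 16 next round, worth 0.92 × 16 = 14.72 now, so the studio offers 14.72, keeping 15.28.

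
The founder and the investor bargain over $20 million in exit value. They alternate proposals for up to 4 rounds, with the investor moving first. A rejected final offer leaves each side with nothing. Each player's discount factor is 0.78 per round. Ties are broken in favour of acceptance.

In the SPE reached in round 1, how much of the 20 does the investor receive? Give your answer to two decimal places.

Round 4 (the founder proposes): the investor will accept anything ≥ 0, so the founder offers 0 and keeps 20.
Round 3 (the investor proposes): the founder can get 20 next round, worth 0.78 × 20 = 15.6 now; the investor offers that and keeps 4.4.
Round 2 (the founder proposes): the investor can get 4.4 next round, worth 0.78 × 4.4 = 3.432 now; the founder offers that and keeps 16.568.
Round 1 (the investor proposes): the founder can get 16.568 next round, worth 0.78 × 16.568 = 12.92304 now; the investor offers that and keeps 7.07696.

7.08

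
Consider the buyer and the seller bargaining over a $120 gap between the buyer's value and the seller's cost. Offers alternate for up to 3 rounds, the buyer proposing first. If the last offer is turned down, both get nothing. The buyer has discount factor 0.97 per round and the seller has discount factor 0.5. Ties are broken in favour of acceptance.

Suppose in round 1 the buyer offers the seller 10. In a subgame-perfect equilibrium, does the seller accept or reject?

Accept

Round 3 (the buyer proposes): rejection yields 0 for the seller; the buyer offers 0 and keeps 120.
Round 2 (the seller proposes): the buyer can get 120 next round, worth 0.97 × 120 = 116.4 now, so the seller offers 116.4, keeping 3.6.
So by rejecting in round 1, the seller gets 3.6 next round, worth 0.5 × 3.6 = 1.8 now.
Offer 10 ≥ 1.8, so the seller accepts.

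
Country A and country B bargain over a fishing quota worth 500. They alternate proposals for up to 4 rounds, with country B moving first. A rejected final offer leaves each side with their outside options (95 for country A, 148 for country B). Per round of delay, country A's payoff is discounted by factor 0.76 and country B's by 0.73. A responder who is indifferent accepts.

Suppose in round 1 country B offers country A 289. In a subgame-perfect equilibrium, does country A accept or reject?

Accept

Work out country A's continuation value if the offer is rejected.
Round 4 (country A proposes): country B gets 148 if talks fail, so country A offers 148 and keeps 352.
Round 3 (country B proposes): country A can get 352 next round, worth 0.76 × 352 = 267.52 now, so country B offers 267.52, keeping 232.48.
Round 2 (country A proposes): country B can get 232.48 next round, worth 0.73 × 232.48 = 169.7104 now, so country A offers 169.7104, keeping 330.2896.
So by rejecting in round 1, country A gets 330.2896 next round, worth 0.76 × 330.2896 = 251.020096 now.
Offer 289 ≥ 251.020096, so country A accepts.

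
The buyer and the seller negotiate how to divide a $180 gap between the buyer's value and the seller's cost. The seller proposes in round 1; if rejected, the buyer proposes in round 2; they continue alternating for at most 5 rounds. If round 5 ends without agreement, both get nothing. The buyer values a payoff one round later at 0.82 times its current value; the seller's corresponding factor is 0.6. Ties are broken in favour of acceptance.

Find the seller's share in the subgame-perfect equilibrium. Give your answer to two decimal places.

91.91

Round 5 (the seller proposes): the buyer will accept anything ≥ 0, so the seller offers 0 and keeps 180.
Round 4 (the buyer proposes): the seller can get 180 next round, worth 0.6 × 180 = 108 now, so the buyer offers 108, keeping 72.
Round 3 (the seller proposes): the buyer can get 72 next round, worth 0.82 × 72 = 59.04 now; the seller offers that and keeps 120.96.
Round 2 (the buyer proposes): the seller can get 120.96 next round, worth 0.6 × 120.96 = 72.576 now, so the buyer offers 72.576, keeping 107.424.
Round 1 (the seller proposes): the buyer can get 107.424 next round, worth 0.82 × 107.424 = 88.08768 now; the seller offers that and keeps 91.91232.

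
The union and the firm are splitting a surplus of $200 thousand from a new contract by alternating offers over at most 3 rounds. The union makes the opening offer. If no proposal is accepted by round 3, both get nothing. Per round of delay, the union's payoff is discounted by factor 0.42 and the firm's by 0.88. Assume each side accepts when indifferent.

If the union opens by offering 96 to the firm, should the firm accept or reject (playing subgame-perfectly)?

Reject

Round 3 (the union proposes): the firm will accept anything ≥ 0, so the union offers 0 and keeps 200.
Round 2 (the firm proposes): the union can get 200 next round, worth 0.42 × 200 = 84 now, so the firm offers 84, keeping 116.
So by rejecting in round 1, the firm gets 116 next round, worth 0.88 × 116 = 102.08 now.
Offer 96 < 102.08, so the firm rejects.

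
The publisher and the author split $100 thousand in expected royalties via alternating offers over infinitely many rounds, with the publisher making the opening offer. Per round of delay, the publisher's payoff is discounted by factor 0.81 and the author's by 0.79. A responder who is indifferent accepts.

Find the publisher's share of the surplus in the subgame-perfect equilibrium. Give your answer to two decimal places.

In a stationary SPE each proposer offers the other exactly their discounted continuation value.
If the publisher keeps x when proposing and the author keeps y when proposing, then x = 100 − 0.79y and y = 100 − 0.81x.
Solving: x = 100(1 − 0.79) / (1 − 0.81·0.79) = 21 / 0.3601 ≈ 58.3171.
The author gets 100 − 58.3171 ≈ 41.6829.

58.32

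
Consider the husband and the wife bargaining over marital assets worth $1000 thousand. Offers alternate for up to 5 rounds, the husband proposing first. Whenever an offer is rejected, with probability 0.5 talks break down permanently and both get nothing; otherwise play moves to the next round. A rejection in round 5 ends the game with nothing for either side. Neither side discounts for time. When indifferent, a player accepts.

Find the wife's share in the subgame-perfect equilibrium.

312.5

By backward induction:
Round 5 (the husband proposes): the wife will accept anything ≥ 0, so the husband offers 0 and keeps 1000.
Round 4 (the wife proposes): rejecting gives the husband an expected 0.5 × 1000 = 500. The wife offers 500 and keeps 1000 − 500 = 500.
Round 3 (the husband proposes): rejecting gives the wife an expected 0.5 × 500 = 250. The husband offers 250 and keeps 1000 − 250 = 750.
Round 2 (the wife proposes): rejecting gives the husband an expected 0.5 × 750 = 375; the wife offers that and keeps 625.
Round 1 (the husband proposes): rejecting gives the wife an expected 0.5 × 625 = 312.5, so the husband offers 312.5, keeping 687.5.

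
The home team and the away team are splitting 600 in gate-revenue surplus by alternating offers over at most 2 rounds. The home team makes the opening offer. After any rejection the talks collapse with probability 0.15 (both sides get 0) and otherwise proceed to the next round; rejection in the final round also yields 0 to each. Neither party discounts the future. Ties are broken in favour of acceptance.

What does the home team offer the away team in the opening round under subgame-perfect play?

510

By backward induction:
Round 2 (the away team proposes): rejection yields 0 for the home team; the away team offers 0 and keeps 600.
Round 1 (the home team proposes): rejecting gives the away team an expected 0.85 × 600 = 510, so the home team offers 510, keeping 90.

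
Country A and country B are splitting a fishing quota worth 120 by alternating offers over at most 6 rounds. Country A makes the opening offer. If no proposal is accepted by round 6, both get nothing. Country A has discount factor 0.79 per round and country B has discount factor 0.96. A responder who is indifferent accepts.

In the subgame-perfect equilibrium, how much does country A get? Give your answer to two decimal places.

11.20

Round 6 (country B proposes): country A will accept anything ≥ 0, so country B offers 0 and keeps 120.
Round 5 (country A proposes): country B can get 120 next round, worth 0.96 × 120 = 115.2 now. Country A offers 115.2 and keeps 120 − 115.2 = 4.8.
Round 4 (country B proposes): country A can get 4.8 next round, worth 0.79 × 4.8 = 3.792 now. Country B offers 3.792 and keeps 120 − 3.792 = 116.208.
Round 3 (country A proposes): country B can get 116.208 next round, worth 0.96 × 116.208 = 111.55968 now; country A offers that and keeps 8.44032.
Round 2 (country B proposes): country A can get 8.44032 next round, worth 0.79 × 8.44032 = 6.6678528 now, so country B offers 6.6678528, keeping 113.3321472.
Round 1 (country A proposes): country B can get 113.3321472 next round, worth 0.96 × 113.3321472 = 108.798861312 now. Country A offers 108.798861312 and keeps 120 − 108.798861312 = 11.201138688.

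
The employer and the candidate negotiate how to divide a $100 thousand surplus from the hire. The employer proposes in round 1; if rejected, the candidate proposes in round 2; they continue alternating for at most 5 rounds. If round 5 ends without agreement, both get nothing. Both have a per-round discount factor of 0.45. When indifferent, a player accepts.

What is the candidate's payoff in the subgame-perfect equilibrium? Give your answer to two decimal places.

29.76

Round 5 (the employer proposes): rejection yields 0 for the candidate; the employer offers 0 and keeps 100.
Round 4 (the candidate proposes): the employer can get 100 next round, worth 0.45 × 100 = 45 now; the candidate offers that and keeps 55.
Round 3 (the employer proposes): the candidate can get 55 next round, worth 0.45 × 55 = 24.75 now; the employer offers that and keeps 75.25.
Round 2 (the candidate proposes): the employer can get 75.25 next round, worth 0.45 × 75.25 = 33.8625 now; the candidate offers that and keeps 66.1375.
Round 1 (the employer proposes): the candidate can get 66.1375 next round, worth 0.45 × 66.1375 = 29.761875 now; the employer offers that and keeps 70.238125.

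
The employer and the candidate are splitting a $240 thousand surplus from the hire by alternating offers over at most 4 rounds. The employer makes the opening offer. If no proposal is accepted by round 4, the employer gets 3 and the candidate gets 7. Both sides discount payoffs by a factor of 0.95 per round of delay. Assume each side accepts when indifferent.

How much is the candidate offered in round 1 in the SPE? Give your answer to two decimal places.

214.60

Round 4 (the candidate proposes): the employer gets 3 if talks fail, so the candidate offers 3 and keeps 237.
Round 3 (the employer proposes): the candidate can get 237 next round, worth 0.95 × 237 = 225.15 now; the employer offers that and keeps 14.85.
Round 2 (the candidate proposes): the employer can get 14.85 next round, worth 0.95 × 14.85 = 14.1075 now; the candidate offers that and keeps 225.8925.
Round 1 (the employer proposes): the candidate can get 225.8925 next round, worth 0.95 × 225.8925 = 214.597875 now. The employer offers 214.597875 and keeps 240 − 214.597875 = 25.402125.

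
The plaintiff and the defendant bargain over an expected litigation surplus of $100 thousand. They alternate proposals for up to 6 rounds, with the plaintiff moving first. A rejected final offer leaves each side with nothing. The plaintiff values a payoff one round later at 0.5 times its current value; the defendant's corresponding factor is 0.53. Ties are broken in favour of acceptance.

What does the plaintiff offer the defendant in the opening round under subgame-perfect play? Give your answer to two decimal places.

37.24

Round 6 (the defendant proposes): the plaintiff will accept anything ≥ 0, so the defendant offers 0 and keeps 100.
Round 5 (the plaintiff proposes): the defendant can get 100 next round, worth 0.53 × 100 = 53 now. The plaintiff offers 53 and keeps 100 − 53 = 47.
Round 4 (the defendant proposes): the plaintiff can get 47 next round, worth 0.5 × 47 = 23.5 now. The defendant offers 23.5 and keeps 100 − 23.5 = 76.5.
Round 3 (the plaintiff proposes): the defendant can get 76.5 next round, worth 0.53 × 76.5 = 40.545 now, so the plaintiff offers 40.545, keeping 59.455.
Round 2 (the defendant proposes): the plaintiff can get 59.455 next round, worth 0.5 × 59.455 = 29.7275 now. The defendant offers 29.7275 and keeps 100 − 29.7275 = 70.2725.
Round 1 (the plaintiff proposes): the defendant can get 70.2725 next round, worth 0.53 × 70.2725 = 37.244425 now. The plaintiff offers 37.244425 and keeps 100 − 37.244425 = 62.755575.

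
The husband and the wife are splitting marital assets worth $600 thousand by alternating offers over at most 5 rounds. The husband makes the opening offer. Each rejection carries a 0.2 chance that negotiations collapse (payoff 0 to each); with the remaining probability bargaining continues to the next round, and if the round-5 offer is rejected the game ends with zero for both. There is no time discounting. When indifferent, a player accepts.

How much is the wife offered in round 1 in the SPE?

157.44

Round 5 (the husband proposes): the wife will accept anything ≥ 0, so the husband offers 0 and keeps 600.
Round 4 (the wife proposes): rejecting gives the husband an expected 0.8 × 600 = 480; the wife offers that and keeps 120.
Round 3 (the husband proposes): rejecting gives the wife an expected 0.8 × 120 = 96; the husband offers that and keeps 504.
Round 2 (the wife proposes): rejecting gives the husband an expected 0.8 × 504 = 403.2. The wife offers 403.2 and keeps 600 − 403.2 = 196.8.
Round 1 (the husband proposes): rejecting gives the wife an expected 0.8 × 196.8 = 157.44, so the husband offers 157.44, keeping 442.56.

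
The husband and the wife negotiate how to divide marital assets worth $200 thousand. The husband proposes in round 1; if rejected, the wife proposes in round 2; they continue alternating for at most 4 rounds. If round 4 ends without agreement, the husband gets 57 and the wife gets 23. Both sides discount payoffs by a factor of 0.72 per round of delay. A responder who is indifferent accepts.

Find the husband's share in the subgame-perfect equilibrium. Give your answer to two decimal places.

106.31

Round 4 (the wife proposes): the husband gets 57 if talks fail, so the wife offers 57 and keeps 143.
Round 3 (the husband proposes): the wife can get 143 next round, worth 0.72 × 143 = 102.96 now, so the husband offers 102.96, keeping 97.04.
Round 2 (the wife proposes): the husband can get 97.04 next round, worth 0.72 × 97.04 = 69.8688 now. The wife offers 69.8688 and keeps 200 − 69.8688 = 130.1312.
Round 1 (the husband proposes): the wife can get 130.1312 next round, worth 0.72 × 130.1312 = 93.694464 now, so the husband offers 93.694464, keeping 106.305536.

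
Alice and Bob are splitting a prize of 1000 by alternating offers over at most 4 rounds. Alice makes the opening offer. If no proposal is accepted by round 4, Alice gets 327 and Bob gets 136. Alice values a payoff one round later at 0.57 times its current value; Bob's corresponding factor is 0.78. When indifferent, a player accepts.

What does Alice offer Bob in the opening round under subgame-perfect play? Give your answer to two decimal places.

568.79

By backward induction:
Round 4 (Bob proposes): Alice gets 327 if talks fail, so Bob offers 327 and keeps 673.
Round 3 (Alice proposes): Bob can get 673 next round, worth 0.78 × 673 = 524.94 now. Alice offers 524.94 and keeps 1000 − 524.94 = 475.06.
Round 2 (Bob proposes): Alice can get 475.06 next round, worth 0.57 × 475.06 = 270.7842 now, so Bob offers 270.7842, keeping 729.2158.
Round 1 (Alice proposes): Bob can get 729.2158 next round, worth 0.78 × 729.2158 = 568.788324 now. Alice offers 568.788324 and keeps 1000 − 568.788324 = 431.211676.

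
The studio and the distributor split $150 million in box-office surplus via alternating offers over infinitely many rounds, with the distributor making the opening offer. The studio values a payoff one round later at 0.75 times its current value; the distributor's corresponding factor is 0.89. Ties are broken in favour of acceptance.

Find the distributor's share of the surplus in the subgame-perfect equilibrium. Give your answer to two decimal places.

When the distributor proposes, the studio accepts any offer worth at least 0.75 times what the studio would get by proposing next round; and vice versa.
This gives x = 150 − 0.75y and y = 150 − 0.89x, where x and y are each side's share when it proposes.
Hence (1 − 0.75·0.89)x = 150(1 − 0.75), i.e. 0.3325·x = 37.5.
x ≈ 112.7820; the studio's share is 150 − x ≈ 37.2180.

112.78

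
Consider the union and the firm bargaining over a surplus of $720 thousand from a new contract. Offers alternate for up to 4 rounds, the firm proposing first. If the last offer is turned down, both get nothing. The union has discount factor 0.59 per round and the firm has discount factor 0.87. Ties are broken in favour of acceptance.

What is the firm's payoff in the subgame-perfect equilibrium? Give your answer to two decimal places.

446.73

Round 4 (the union proposes): the firm will accept anything ≥ 0, so the union offers 0 and keeps 720.
Round 3 (the firm proposes): the union can get 720 next round, worth 0.59 × 720 = 424.8 now, so the firm offers 424.8, keeping 295.2.
Round 2 (the union proposes): the firm can get 295.2 next round, worth 0.87 × 295.2 = 256.824 now, so the union offers 256.824, keeping 463.176.
Round 1 (the firm proposes): the union can get 463.176 next round, worth 0.59 × 463.176 = 273.27384 now. The firm offers 273.27384 and keeps 720 − 273.27384 = 446.72616.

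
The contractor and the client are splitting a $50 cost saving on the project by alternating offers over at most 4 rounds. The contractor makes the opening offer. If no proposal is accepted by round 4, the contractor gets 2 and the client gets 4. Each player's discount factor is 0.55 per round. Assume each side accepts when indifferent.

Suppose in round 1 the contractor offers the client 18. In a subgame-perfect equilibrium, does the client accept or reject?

Reject

Work out the client's continuation value if the offer is rejected.
Round 4 (the client proposes): the contractor gets 2 if talks fail, so the client offers 2 and keeps 48.
Round 3 (the contractor proposes): the client can get 48 next round, worth 0.55 × 48 = 26.4 now; the contractor offers that and keeps 23.6.
Round 2 (the client proposes): the contractor can get 23.6 next round, worth 0.55 × 23.6 = 12.98 now. The client offers 12.98 and keeps 50 − 12.98 = 37.02.
So by rejecting in round 1, the client gets 37.02 next round, worth 0.55 × 37.02 = 20.361 now.
Offer 18 < 20.361, so the client rejects.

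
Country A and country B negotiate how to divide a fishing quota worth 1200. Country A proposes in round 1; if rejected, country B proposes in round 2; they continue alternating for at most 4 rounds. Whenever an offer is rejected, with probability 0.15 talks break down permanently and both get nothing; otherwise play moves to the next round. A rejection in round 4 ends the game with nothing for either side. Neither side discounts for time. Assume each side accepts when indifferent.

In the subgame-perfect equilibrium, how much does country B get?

889.95

Round 4 (country B proposes): country A will accept anything ≥ 0, so country B offers 0 and keeps 1200.
Round 3 (country A proposes): rejecting gives country B an expected 0.85 × 1200 = 1020; country A offers that and keeps 180.
Round 2 (country B proposes): rejecting gives country A an expected 0.85 × 180 = 153. Country B offers 153 and keeps 1200 − 153 = 1047.
Round 1 (country A proposes): rejecting gives country B an expected 0.85 × 1047 = 889.95. Country A offers 889.95 and keeps 1200 − 889.95 = 310.05.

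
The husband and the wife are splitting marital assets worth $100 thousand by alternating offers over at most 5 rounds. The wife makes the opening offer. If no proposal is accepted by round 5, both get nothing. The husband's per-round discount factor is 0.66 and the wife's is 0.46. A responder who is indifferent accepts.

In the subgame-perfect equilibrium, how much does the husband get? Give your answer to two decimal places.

Round 5 (the wife proposes): the husband will accept anything ≥ 0, so the wife offers 0 and keeps 100.
Round 4 (the husband proposes): the wife can get 100 next round, worth 0.46 × 100 = 46 now. The husband offers 46 and keeps 100 − 46 = 54.
Round 3 (the wife proposes): the husband can get 54 next round, worth 0.66 × 54 = 35.64 now, so the wife offers 35.64, keeping 64.36.
Round 2 (the husband proposes): the wife can get 64.36 next round, worth 0.46 × 64.36 = 29.6056 now; the husband offers that and keeps 70.3944.
Round 1 (the wife proposes): the husband can get 70.3944 next round, worth 0.66 × 70.3944 = 46.460304 now, so the wife offers 46.460304, keeping 53.539696.

46.46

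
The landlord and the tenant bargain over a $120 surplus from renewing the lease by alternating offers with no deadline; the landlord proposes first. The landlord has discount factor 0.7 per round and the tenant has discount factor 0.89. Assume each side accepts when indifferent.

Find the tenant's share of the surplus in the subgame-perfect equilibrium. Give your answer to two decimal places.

84.99

When the landlord proposes, the tenant accepts any offer worth at least 0.89 times what the tenant would get by proposing next round; and vice versa.
This gives x = 120 − 0.89y and y = 120 − 0.7x, where x and y are each side's share when it proposes.
Hence (1 − 0.89·0.7)x = 120(1 − 0.89), i.e. 0.377·x = 13.2.
x ≈ 35.0133; the tenant's share is 120 − x ≈ 84.9867.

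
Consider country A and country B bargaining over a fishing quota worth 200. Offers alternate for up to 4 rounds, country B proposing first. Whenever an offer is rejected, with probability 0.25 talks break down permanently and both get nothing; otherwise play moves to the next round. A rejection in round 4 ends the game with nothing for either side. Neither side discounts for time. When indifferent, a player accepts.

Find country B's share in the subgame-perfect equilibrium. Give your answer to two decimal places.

Round 4 (country A proposes): country B will accept anything ≥ 0, so country A offers 0 and keeps 200.
Round 3 (country B proposes): rejecting gives country A an expected 0.75 × 200 = 150; country B offers that and keeps 50.
Round 2 (country A proposes): rejecting gives country B an expected 0.75 × 50 = 37.5. Country A offers 37.5 and keeps 200 − 37.5 = 162.5.
Round 1 (country B proposes): rejecting gives country A an expected 0.75 × 162.5 = 121.875, so country B offers 121.875, keeping 78.125.

78.13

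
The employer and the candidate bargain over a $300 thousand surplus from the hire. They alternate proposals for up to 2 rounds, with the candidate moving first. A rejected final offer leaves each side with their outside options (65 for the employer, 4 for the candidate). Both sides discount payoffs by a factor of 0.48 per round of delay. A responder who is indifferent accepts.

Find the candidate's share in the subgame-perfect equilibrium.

157.92

Round 2 (the employer proposes): the candidate gets 4 if talks fail, so the employer offers 4 and keeps 296.
Round 1 (the candidate proposes): the employer can get 296 next round, worth 0.48 × 296 = 142.08 now; the candidate offers that and keeps 157.92.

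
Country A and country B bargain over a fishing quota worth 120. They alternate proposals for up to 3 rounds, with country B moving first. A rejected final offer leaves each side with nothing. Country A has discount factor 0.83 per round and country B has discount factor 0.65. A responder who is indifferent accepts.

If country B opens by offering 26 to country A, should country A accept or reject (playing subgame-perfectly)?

Round 3 (country B proposes): rejection yields 0 for country A; country B offers 0 and keeps 120.
Round 2 (country A proposes): country B can get 120 next round, worth 0.65 × 120 = 78 now, so country A offers 78, keeping 42.
So by rejecting in round 1, country A gets 42 next round, worth 0.83 × 42 = 34.86 now.
Offer 26 < 34.86, so country A rejects.

Reject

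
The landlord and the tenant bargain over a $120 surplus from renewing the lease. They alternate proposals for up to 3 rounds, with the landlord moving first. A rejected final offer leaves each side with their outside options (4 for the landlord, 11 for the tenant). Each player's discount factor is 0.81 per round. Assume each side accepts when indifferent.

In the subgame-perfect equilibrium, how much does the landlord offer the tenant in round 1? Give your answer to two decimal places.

Round 3 (the landlord proposes): the tenant gets 11 if talks fail, so the landlord offers 11 and keeps 109.
Round 2 (the tenant proposes): the landlord can get 109 next round, worth 0.81 × 109 = 88.29 now, so the tenant offers 88.29, keeping 31.71.
Round 1 (the landlord proposes): the tenant can get 31.71 next round, worth 0.81 × 31.71 = 25.6851 now; the landlord offers that and keeps 94.3149.

25.69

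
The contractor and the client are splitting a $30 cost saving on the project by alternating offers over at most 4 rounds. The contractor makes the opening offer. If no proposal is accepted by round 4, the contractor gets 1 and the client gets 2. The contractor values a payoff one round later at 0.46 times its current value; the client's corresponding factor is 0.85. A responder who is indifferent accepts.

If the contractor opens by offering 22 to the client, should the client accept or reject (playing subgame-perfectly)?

Reject

Round 4 (the client proposes): the contractor gets 1 if talks fail, so the client offers 1 and keeps 29.
Round 3 (the contractor proposes): the client can get 29 next round, worth 0.85 × 29 = 24.65 now; the contractor offers that and keeps 5.35.
Round 2 (the client proposes): the contractor can get 5.35 next round, worth 0.46 × 5.35 = 2.461 now. The client offers 2.461 and keeps 30 − 2.461 = 27.539.
So by rejecting in round 1, the client gets 27.539 next round, worth 0.85 × 27.539 = 23.40815 now.
Offer 22 < 23.40815, so the client rejects.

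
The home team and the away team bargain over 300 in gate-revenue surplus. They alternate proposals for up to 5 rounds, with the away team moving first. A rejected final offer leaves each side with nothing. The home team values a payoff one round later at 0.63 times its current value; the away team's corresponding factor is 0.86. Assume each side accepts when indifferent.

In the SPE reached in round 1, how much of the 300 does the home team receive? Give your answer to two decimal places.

40.80

Round 5 (the away team proposes): the home team will accept anything ≥ 0, so the away team offers 0 and keeps 300.
Round 4 (the home team proposes): the away team can get 300 next round, worth 0.86 × 300 = 258 now; the home team offers that and keeps 42.
Round 3 (the away team proposes): the home team can get 42 next round, worth 0.63 × 42 = 26.46 now; the away team offers that and keeps 273.54.
Round 2 (the home team proposes): the away team can get 273.54 next round, worth 0.86 × 273.54 = 235.2444 now, so the home team offers 235.2444, keeping 64.7556.
Round 1 (the away team proposes): the home team can get 64.7556 next round, worth 0.63 × 64.7556 = 40.796028 now; the away team offers that and keeps 259.203972.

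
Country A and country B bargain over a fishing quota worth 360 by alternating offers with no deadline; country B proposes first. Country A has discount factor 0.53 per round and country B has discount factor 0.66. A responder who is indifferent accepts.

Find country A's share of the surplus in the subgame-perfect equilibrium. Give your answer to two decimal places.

Let x be country B's share when country B proposes and y be country A's share when country A proposes.
Country A accepts iff offered ≥ 0.53·y, so x = 360 − 0.53y. Symmetrically y = 360 − 0.66x.
Substituting: x = 360 − 0.53(360 − 0.66x), giving x(1 − 0.66·0.53) = 360(1 − 0.53).
So x = 360 × 0.47 / 0.6502 ≈ 260.2276, and country A receives 360 − x ≈ 99.7724.

99.77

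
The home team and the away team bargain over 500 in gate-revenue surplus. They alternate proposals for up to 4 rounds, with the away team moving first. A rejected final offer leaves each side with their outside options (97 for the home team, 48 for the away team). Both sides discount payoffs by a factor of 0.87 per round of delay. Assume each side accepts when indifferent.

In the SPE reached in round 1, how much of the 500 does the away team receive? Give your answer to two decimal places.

By backward induction:
Round 4 (the home team proposes): the away team gets 48 if talks fail, so the home team offers 48 and keeps 452.
Round 3 (the away team proposes): the home team can get 452 next round, worth 0.87 × 452 = 393.24 now, so the away team offers 393.24, keeping 106.76.
Round 2 (the home team proposes): the away team can get 106.76 next round, worth 0.87 × 106.76 = 92.8812 now, so the home team offers 92.8812, keeping 407.1188.
Round 1 (the away team proposes): the home team can get 407.1188 next round, worth 0.87 × 407.1188 = 354.193356 now; the away team offers that and keeps 145.806644.

145.81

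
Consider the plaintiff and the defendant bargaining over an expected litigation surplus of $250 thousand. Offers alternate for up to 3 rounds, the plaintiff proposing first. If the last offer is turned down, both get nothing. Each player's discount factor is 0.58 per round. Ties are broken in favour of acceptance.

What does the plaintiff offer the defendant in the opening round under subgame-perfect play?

60.9

Round 3 (the plaintiff proposes): rejection yields 0 for the defendant; the plaintiff offers 0 and keeps 250.
Round 2 (the defendant proposes): the plaintiff can get 250 next round, worth 0.58 × 250 = 145 now, so the defendant offers 145, keeping 105.
Round 1 (the plaintiff proposes): the defendant can get 105 next round, worth 0.58 × 105 = 60.9 now. The plaintiff offers 60.9 and keeps 250 − 60.9 = 189.1.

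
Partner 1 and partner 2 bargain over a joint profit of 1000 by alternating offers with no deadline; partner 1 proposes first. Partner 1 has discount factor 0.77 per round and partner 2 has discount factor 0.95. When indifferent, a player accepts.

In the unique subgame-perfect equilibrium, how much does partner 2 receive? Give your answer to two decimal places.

When partner 1 proposes, partner 2 accepts any offer worth at least 0.95 times what partner 2 would get by proposing next round; and vice versa.
This gives x = 1000 − 0.95y and y = 1000 − 0.77x, where x and y are each side's share when it proposes.
Hence (1 − 0.95·0.77)x = 1000(1 − 0.95), i.e. 0.2685·x = 50.
x ≈ 186.2197; partner 2's share is 1000 − x ≈ 813.7803.

813.78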